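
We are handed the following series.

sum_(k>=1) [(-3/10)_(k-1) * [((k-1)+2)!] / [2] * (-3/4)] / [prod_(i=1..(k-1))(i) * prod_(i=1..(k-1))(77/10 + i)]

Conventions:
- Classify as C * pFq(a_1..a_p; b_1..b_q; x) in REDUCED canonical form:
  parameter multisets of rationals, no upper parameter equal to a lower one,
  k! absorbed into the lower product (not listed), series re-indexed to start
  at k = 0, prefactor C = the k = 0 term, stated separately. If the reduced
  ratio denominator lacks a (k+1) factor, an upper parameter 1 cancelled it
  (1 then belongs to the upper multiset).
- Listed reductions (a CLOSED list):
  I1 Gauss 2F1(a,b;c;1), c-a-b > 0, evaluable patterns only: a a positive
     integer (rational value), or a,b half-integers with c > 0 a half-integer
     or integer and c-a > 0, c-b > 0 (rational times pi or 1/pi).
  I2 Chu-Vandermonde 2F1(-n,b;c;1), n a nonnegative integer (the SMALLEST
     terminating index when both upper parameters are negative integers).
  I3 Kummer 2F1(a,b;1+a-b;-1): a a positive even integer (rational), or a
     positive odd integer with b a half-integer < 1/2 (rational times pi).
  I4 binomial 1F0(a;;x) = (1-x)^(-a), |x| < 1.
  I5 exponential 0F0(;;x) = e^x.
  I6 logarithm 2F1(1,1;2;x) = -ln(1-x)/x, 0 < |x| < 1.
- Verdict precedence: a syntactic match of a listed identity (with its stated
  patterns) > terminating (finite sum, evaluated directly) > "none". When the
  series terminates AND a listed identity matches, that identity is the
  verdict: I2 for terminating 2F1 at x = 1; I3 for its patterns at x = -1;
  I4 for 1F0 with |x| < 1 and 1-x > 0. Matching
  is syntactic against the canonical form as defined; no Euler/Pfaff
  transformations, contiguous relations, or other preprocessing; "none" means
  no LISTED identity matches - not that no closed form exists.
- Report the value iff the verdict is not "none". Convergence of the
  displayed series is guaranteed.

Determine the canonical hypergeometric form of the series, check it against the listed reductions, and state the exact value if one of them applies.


At argument 1: a 2F1 with upper {-3/10, 3}, lower {87/10}, scaled by C = -3/4. Verdict: Gauss (I1, integer-parameter pattern) applies (x = 1: the Gamma ratio telescopes since c-a-b = 6 > 0 and a = 3 in Z>0). Value: -42009/64000.

First insight: with t_0 = -3/4, the lower running product (prefactor -3/4) is a rising factorial.
Ratio: r(k) = 1 * (k-3/10) (k+3) / [(k+87/10) (k+1)] - rational in k, leading ratio 1; with t_0 = -3/4, classification follows.


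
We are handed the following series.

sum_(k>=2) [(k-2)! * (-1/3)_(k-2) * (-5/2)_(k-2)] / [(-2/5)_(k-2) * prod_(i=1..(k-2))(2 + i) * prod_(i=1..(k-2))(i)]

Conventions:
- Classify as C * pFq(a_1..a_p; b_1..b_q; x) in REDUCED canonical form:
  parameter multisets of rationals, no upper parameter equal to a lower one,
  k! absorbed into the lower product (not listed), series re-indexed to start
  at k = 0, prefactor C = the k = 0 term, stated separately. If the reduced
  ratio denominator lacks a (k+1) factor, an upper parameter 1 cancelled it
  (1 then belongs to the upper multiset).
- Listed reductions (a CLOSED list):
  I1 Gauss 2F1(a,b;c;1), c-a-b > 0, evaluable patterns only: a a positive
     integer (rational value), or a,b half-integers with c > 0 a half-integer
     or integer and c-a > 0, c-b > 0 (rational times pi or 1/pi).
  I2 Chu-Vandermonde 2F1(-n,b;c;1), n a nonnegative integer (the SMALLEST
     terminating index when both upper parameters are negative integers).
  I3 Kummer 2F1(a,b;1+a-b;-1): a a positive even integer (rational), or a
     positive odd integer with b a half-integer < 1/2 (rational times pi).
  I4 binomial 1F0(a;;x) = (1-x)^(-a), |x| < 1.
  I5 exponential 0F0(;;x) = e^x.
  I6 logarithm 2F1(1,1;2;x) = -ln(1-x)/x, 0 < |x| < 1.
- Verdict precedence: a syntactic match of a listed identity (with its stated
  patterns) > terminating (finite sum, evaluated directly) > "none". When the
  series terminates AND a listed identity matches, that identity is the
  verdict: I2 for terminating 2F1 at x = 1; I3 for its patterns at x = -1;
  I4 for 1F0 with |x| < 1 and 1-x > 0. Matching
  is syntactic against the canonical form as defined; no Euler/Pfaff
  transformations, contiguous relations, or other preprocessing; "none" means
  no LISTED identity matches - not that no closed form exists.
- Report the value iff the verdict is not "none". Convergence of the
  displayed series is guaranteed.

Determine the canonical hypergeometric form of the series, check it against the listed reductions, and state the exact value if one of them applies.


With C = 1: the canonical form is 3F2(-5/2, -1/3, 1; -2/5, 3; 1). Verdict: none. A 3F2 with upper {-5/2, -1/3, 1} fits none of I1-I6 at x = 1; the sum runs forever.

Key step: t_0 being 1, the product of the first k integers (C = 1, x = 1) is k!.
Adjacent-term ratio: r(k) = 1 * (k-5/2) (k-1/3) (k+1) / [(k-2/5) (k+3) (k+1)] - rational in k, leading ratio 1; with t_0 = 1, classification follows.


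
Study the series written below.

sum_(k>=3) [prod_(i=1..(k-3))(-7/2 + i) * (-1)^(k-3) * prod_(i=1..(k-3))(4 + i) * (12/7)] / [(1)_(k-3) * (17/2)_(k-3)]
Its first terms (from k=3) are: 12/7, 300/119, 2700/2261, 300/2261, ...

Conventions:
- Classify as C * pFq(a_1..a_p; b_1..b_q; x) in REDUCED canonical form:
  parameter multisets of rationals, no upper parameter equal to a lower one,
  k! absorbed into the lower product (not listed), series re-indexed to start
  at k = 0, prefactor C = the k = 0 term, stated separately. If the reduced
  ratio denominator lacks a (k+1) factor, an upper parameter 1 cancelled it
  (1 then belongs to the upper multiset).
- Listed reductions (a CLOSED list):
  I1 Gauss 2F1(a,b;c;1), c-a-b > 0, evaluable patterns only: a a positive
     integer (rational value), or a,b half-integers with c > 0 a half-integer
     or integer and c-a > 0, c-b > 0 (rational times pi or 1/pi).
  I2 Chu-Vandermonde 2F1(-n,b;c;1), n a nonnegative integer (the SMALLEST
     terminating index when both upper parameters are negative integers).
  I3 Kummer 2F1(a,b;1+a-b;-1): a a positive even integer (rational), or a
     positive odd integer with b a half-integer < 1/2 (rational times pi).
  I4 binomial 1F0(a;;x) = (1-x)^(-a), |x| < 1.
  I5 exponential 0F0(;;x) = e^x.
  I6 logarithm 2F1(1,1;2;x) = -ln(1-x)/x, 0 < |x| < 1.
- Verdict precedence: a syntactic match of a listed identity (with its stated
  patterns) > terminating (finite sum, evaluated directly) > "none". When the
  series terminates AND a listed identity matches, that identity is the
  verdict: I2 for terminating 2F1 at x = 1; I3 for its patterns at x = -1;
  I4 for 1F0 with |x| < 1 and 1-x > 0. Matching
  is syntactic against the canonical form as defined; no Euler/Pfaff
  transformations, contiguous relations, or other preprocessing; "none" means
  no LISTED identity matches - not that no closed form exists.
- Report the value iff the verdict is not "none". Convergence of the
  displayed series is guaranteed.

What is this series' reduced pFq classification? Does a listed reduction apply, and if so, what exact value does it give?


x = -1 here; the reduced form reads 2F1, upper {-5/2, 5}, lower {17/2}, C = 12/7. Verdict at x = -1: Kummer (I3) matches (x = -1; c = 17/2 equals 1+a-b for upper {-5/2, 5}: listed pattern). Value: (57915/32768) * pi.

The tell: t_0 = 12/7 here, and the running product (C = 12/7) telescopes to a rising factorial.
Adjacent-term ratio: r(k) = (-1) * (k-5/2) (k+5) / [(k+17/2) (k+1)] - poly over poly, x = (-1) from leading terms; C = 12/7 at k = 0.


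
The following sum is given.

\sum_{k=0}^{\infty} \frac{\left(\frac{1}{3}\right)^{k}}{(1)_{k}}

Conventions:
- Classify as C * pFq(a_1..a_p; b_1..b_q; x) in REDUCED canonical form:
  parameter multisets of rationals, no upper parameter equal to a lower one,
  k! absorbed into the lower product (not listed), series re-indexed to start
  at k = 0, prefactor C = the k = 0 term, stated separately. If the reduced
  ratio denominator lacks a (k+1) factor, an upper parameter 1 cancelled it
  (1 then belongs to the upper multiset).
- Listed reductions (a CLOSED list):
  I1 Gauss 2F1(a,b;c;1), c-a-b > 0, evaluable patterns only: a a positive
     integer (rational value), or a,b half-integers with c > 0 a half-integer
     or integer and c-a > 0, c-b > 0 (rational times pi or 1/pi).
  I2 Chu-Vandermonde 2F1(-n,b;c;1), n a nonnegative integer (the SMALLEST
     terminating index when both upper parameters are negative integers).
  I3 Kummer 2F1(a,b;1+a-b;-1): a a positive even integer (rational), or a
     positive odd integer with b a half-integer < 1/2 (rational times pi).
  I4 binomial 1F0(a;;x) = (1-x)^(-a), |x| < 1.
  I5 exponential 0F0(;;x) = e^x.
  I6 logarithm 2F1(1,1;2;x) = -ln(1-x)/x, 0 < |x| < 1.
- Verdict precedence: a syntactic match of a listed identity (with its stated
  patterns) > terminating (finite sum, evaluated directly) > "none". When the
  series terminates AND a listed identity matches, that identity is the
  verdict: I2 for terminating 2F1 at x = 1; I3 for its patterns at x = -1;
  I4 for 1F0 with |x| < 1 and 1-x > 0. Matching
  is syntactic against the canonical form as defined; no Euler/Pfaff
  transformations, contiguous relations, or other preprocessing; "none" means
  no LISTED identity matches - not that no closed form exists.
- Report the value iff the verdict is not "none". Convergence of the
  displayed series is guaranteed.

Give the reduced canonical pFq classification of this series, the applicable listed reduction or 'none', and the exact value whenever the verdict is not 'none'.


Prefactor 1, argument \frac{1}{3}: 0F0 with upper {-} over lower {-}. Verdict: the exponential series (I5) applies (the 0F0 exponential series at x = \frac{1}{3}). Value: e^{\frac{1}{3}}.

The tell: t_0 = 1 here, and (1)_k (C = 1) is k! itself.
Ratio: r(k) = \frac{1}{3} * 1 / [(k+1)] - poly over poly, x = \frac{1}{3} from leading terms; C = 1 at k = 0.


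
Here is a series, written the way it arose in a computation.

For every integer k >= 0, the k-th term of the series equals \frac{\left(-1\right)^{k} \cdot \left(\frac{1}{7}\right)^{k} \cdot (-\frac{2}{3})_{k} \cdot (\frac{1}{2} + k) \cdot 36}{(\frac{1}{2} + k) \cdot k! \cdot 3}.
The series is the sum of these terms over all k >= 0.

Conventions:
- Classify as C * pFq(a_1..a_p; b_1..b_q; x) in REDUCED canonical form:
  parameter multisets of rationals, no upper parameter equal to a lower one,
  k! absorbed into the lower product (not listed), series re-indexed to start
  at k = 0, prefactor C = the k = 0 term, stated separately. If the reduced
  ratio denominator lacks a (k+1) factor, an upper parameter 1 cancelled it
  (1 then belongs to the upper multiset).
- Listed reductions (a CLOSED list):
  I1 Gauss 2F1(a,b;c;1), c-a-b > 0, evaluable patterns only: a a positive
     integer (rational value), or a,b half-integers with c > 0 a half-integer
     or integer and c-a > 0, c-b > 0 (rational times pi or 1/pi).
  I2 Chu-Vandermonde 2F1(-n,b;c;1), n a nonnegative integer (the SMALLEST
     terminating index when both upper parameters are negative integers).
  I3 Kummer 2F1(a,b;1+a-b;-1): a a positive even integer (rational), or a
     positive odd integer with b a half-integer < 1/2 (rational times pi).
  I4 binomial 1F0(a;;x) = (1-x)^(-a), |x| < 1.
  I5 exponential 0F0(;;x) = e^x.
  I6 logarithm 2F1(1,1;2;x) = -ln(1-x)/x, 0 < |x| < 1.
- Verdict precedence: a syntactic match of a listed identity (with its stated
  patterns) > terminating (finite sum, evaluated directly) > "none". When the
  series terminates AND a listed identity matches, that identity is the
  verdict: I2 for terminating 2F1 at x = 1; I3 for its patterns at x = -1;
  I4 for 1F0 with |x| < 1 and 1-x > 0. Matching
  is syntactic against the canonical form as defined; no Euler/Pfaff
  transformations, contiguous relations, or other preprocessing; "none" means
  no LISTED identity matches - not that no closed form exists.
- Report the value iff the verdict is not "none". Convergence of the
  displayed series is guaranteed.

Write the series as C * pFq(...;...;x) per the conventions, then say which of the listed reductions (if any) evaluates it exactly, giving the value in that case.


At argument -\frac{1}{7}: a 1F0 with upper {-\frac{2}{3}}, lower {-}, scaled by C = 12. Verdict at x = -\frac{1}{7}: the binomial series (I4) matches (the 1F0 binomial series: exponent 2/3, x = -\frac{1}{7}). Its exact value is 12 \cdot \left(\frac{8}{7}\right)^{\frac{2}{3}}.

First insight: t_0 being 12, k + 1/2 divides numerator and denominator alike; C = 12, x = -1/7 after cancelling.
Step ratio: r(k) = -\frac{1}{7} * (k-\frac{2}{3}) / [(k+1)] - rational; roots negated = parameters, x = -\frac{1}{7}, C = 12.


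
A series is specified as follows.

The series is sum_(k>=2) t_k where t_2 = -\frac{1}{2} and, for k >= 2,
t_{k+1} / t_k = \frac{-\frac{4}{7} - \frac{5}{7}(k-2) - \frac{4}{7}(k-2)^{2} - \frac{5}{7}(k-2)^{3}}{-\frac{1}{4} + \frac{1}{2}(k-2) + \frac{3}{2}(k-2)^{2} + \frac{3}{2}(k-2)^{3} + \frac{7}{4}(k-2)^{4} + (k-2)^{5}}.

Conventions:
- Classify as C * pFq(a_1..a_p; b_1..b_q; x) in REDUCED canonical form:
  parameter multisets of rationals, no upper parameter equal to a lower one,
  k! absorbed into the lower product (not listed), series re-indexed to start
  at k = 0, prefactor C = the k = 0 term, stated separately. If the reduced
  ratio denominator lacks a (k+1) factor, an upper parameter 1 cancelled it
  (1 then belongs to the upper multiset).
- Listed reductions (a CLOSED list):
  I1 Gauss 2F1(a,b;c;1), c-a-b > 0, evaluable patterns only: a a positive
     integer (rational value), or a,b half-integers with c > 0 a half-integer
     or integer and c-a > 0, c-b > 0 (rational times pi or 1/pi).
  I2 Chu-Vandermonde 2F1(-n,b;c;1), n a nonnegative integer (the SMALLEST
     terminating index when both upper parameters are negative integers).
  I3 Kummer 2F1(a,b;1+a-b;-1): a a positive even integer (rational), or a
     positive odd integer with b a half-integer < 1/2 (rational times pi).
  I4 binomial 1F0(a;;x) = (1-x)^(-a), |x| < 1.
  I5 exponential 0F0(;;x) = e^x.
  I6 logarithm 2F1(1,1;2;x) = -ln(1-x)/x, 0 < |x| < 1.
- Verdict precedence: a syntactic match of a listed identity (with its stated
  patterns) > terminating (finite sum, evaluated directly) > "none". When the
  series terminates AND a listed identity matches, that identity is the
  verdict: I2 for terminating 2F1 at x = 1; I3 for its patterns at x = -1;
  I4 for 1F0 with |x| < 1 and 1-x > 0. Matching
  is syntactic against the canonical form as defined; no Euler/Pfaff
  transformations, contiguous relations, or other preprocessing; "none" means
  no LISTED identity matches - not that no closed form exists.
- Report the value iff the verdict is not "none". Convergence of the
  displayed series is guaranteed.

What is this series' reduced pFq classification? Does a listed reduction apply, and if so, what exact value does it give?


Canonical form: C = -\frac{1}{2} times 1F2 with upper {\frac{4}{5}}, lower {-\frac{1}{4}, 1}, x = -\frac{5}{7}. Verdict: no listed reduction: x = -\frac{5}{7} and upper {\frac{4}{5}} fail every I1-I6 pattern.

Structural cue: t_0 being -\frac{1}{2}, the expanded ratio factors over Q; C = -1/2, x = -5/7, roots give parameters.
Step ratio: r(k) = -\frac{5}{7} * (k+\frac{4}{5}) / [(k-\frac{1}{4}) (k+1) (k+1)] - rational; roots negated = parameters, x = -\frac{5}{7}, C = -\frac{1}{2}.


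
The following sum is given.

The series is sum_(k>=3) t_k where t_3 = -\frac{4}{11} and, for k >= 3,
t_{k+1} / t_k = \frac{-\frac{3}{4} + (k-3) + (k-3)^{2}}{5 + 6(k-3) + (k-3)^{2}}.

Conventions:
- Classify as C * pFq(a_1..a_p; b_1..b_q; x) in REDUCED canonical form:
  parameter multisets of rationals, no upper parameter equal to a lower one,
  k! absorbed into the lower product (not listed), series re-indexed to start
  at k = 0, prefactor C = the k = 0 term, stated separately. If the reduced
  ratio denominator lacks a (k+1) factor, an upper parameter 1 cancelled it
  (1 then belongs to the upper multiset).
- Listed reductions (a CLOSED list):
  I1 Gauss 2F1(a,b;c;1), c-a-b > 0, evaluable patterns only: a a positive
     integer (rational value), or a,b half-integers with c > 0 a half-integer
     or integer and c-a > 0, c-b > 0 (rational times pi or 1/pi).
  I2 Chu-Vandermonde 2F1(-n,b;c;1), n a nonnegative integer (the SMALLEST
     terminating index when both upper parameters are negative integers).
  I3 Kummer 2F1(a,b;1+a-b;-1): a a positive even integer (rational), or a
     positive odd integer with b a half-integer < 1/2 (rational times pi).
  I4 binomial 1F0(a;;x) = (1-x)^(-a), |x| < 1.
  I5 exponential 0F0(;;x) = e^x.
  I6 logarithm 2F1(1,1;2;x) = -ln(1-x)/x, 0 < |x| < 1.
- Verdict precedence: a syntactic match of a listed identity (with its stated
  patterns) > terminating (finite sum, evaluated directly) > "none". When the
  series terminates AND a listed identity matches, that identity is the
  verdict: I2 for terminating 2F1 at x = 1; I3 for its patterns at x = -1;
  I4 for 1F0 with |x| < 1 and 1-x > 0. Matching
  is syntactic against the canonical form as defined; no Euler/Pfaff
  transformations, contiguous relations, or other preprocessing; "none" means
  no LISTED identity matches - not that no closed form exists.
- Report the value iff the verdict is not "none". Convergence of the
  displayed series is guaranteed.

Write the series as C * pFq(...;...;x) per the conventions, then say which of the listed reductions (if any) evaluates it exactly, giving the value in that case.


The series (x = 1) is 2F1: upper {-\frac{1}{2}, \frac{3}{2}}, lower {5}, prefactor -\frac{4}{11}. Verdict: this is Gauss's theorem I1 (half-integer case) (x = 1; upper {-\frac{1}{2}, \frac{3}{2}} half-integers, c = 5 in the evaluable pattern). Its exact value is \left(-\frac{16384}{17325}\right) / \pi.

The tell: t_0 = -\frac{4}{11} here, and roots of the ratio polynomials (C = -4/11) are the negated parameters.
Step ratio: r(k) = 1 * (k-\frac{1}{2}) (k+\frac{3}{2}) / [(k+5) (k+1)] - rational; roots negated = parameters, x = 1, C = -\frac{4}{11}.


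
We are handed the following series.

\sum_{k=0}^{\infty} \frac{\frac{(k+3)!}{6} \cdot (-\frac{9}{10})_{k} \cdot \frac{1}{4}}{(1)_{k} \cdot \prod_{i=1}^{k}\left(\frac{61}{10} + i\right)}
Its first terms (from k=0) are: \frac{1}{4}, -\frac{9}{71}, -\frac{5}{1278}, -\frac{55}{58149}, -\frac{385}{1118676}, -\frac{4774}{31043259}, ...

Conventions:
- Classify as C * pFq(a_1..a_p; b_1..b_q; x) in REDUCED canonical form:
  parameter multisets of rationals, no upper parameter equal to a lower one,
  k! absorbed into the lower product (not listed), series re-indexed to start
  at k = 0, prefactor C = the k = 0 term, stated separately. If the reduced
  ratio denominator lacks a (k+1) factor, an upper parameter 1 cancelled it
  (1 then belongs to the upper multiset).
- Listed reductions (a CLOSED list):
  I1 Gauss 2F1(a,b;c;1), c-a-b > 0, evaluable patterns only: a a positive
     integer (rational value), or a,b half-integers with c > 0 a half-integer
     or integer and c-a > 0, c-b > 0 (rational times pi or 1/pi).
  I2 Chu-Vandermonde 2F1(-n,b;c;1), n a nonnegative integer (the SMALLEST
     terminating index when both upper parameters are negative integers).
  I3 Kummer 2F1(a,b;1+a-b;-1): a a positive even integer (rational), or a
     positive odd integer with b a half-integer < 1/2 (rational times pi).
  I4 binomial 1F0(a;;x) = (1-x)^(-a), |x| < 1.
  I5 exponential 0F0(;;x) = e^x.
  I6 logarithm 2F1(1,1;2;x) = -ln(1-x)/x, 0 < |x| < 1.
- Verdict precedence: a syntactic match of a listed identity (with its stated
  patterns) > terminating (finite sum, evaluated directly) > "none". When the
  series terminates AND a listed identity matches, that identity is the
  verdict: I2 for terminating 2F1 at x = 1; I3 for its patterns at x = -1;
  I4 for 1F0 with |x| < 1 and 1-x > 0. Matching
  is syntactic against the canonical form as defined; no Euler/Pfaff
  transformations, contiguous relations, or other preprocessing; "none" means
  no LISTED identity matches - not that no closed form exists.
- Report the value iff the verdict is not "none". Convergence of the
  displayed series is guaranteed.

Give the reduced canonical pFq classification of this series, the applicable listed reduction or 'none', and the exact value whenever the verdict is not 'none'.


Key observation: t_0 being \frac{1}{4}, (1)_k (C = 1/4, x = 1) is k! itself.
Ratio: r(k) = 1 * (k-\frac{9}{10}) (k+4) / [(k+\frac{71}{10}) (k+1)] - rational in k. x = 1; t_0 = \frac{1}{4}; negate the roots.

Classification (C = \frac{1}{4}): 2F1 with upper {-\frac{9}{10}, 4}, lower {\frac{71}{10}}, argument x = 1. Verdict: this is Gauss (I1, integer-parameter pattern) (x = 1: the Gamma ratio telescopes since c-a-b = 4 > 0 and a = 4 in Z>0). Exact value: \frac{1318027}{11200000}.


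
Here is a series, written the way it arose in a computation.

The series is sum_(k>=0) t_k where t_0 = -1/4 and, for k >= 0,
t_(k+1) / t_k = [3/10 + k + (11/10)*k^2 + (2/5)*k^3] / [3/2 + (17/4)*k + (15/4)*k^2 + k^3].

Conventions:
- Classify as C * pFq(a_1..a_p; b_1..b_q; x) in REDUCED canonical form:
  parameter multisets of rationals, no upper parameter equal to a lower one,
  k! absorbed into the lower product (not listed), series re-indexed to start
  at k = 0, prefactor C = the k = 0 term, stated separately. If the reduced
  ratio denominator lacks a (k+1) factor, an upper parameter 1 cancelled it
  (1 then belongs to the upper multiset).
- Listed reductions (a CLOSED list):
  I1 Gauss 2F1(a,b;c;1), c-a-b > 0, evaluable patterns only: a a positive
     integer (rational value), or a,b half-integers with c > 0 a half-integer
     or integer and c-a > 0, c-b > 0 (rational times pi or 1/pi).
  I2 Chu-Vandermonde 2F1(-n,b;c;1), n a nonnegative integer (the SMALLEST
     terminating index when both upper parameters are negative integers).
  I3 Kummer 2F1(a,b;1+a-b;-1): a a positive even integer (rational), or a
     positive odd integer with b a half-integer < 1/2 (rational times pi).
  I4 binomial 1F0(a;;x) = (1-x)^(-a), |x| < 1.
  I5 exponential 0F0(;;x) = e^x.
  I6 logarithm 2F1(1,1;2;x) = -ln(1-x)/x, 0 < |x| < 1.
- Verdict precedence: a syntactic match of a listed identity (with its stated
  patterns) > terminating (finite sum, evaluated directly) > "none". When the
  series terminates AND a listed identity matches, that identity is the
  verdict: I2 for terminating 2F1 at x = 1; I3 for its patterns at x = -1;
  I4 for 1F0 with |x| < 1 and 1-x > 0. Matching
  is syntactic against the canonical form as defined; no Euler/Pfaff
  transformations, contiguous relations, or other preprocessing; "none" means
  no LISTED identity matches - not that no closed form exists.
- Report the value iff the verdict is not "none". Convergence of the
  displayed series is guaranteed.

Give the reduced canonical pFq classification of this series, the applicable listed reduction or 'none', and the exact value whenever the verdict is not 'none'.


x = 2/5 here; the reduced form reads 2F1, upper {1, 1}, lower {2}, C = -1/4. Verdict (x = 2/5): logarithm (I6) applies (the logarithm: parameters (1,1;2), x = 2/5). Value: (5/8) * ln(3/5).

The tell: from the first term -1/4: the expanded ratio factors over Q; prefactor -1/4, roots give parameters.
Adjacent-term ratio: r(k) = (2/5) * (k+1) (k+1) / [(k+2) (k+1)] - rational in k. x = (2/5); t_0 = -1/4; negate the roots.


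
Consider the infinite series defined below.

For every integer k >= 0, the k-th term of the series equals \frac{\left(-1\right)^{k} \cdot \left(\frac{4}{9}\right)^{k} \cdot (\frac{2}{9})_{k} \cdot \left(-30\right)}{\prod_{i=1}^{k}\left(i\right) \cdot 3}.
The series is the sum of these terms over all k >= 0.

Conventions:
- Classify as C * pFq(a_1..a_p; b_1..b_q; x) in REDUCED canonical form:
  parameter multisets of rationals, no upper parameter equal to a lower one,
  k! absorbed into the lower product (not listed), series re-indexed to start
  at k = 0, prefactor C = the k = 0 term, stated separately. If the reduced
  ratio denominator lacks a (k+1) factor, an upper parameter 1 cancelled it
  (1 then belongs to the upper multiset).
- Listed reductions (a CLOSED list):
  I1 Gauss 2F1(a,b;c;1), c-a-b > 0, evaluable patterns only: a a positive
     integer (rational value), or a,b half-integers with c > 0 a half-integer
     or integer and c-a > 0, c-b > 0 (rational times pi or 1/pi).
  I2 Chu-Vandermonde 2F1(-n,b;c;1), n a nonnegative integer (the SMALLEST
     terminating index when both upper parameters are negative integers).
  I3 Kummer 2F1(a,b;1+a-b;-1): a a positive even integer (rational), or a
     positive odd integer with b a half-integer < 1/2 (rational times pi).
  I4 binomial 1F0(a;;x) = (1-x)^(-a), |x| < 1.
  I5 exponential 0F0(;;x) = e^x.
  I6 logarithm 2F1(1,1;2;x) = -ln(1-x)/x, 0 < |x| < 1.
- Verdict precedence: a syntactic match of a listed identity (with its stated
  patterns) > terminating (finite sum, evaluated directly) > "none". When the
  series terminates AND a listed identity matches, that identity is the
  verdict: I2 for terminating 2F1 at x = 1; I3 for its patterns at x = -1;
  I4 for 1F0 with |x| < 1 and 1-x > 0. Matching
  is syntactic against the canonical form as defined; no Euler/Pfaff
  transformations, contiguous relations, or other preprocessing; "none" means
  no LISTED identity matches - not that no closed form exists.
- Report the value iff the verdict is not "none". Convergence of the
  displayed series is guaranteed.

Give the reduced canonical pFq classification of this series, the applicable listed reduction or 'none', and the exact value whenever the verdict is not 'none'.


First insight: with t_0 = -10, the constant factors (C = -10) combine into one prefactor.
Adjacent-term ratio: r(k) = -\frac{4}{9} * (k+\frac{2}{9}) / [(k+1)] - rational in k. x = -\frac{4}{9}; t_0 = -10; negate the roots.

x = -\frac{4}{9} here; the reduced form reads 1F0, upper {\frac{2}{9}}, lower {-}, C = -10. Verdict at x = -\frac{4}{9}: binomial (I4) matches (the 1F0 binomial series: exponent -2/9, x = -\frac{4}{9}). Value: \left(-10\right) \cdot \left(\frac{13}{9}\right)^{-\frac{2}{9}}.


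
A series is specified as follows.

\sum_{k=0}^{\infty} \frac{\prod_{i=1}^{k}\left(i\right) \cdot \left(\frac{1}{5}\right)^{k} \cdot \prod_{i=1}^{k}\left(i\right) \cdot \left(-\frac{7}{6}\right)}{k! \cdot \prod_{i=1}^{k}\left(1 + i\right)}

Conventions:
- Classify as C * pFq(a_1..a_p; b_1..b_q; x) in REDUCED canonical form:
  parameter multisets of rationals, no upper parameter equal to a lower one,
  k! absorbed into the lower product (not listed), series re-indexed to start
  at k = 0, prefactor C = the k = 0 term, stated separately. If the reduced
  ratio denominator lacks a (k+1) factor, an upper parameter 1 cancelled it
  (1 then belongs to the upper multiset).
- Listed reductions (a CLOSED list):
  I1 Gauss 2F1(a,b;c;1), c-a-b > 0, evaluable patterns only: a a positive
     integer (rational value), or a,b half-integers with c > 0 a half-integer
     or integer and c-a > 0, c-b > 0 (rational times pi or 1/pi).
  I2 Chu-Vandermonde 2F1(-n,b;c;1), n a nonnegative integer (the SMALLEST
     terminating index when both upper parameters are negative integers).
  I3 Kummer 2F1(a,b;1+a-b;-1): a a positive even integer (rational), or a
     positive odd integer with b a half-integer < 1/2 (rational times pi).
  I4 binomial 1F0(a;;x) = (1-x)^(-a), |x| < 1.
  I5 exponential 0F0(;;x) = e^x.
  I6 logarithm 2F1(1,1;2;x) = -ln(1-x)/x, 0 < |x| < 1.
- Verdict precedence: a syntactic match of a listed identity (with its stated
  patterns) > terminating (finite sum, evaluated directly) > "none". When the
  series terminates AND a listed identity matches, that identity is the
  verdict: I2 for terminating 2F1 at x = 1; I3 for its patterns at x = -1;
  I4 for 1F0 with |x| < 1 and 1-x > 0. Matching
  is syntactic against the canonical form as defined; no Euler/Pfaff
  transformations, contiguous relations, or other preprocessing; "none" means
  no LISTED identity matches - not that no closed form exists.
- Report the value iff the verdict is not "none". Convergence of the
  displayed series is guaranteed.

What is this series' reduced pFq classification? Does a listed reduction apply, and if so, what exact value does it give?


The series (x = \frac{1}{5}) is 2F1: upper {1, 1}, lower {2}, prefactor -\frac{7}{6}. Verdict at x = \frac{1}{5}: the logarithmic series (I6) matches (the logarithm: parameters (1,1;2), x = \frac{1}{5}). Value: \frac{35}{6} \cdot \ln\left(\frac{4}{5}\right).

Key step: with t_0 = -\frac{7}{6}, the running product (C = -7/6) telescopes to a rising factorial.
Ratio: r(k) = \frac{1}{5} * (k+1) (k+1) / [(k+2) (k+1)] - rational in k, leading ratio \frac{1}{5}; with t_0 = -\frac{7}{6}, classification follows.


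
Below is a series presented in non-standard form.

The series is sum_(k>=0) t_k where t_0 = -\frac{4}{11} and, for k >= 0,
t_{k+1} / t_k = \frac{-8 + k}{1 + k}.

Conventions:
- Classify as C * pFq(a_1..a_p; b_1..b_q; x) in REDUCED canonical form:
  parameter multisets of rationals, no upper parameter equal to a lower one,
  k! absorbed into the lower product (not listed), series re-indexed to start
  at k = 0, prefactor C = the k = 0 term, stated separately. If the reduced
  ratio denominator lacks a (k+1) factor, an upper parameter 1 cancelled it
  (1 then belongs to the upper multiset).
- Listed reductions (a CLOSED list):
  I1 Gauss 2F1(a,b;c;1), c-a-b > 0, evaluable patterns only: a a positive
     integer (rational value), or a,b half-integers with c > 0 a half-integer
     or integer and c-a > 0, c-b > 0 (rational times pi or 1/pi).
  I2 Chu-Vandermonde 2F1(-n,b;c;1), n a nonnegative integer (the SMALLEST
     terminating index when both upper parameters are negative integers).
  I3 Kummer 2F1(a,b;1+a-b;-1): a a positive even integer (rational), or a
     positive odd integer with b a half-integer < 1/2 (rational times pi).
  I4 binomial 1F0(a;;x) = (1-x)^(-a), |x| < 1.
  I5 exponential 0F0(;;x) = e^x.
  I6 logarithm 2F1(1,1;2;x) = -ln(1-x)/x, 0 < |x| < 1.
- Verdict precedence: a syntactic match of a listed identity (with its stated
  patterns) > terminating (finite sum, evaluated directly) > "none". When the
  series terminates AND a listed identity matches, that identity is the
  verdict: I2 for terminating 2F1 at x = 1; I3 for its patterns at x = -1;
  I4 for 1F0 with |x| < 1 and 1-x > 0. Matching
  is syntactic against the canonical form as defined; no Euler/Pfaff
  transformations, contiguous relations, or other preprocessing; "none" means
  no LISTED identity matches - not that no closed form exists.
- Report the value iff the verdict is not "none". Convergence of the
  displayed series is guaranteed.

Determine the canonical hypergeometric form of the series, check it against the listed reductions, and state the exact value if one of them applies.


Key observation: t_0 = -\frac{4}{11} here, and roots of the ratio polynomials (prefactor -4/11) are the negated parameters.
Term ratio: r(k) = 1 * (k-8) / [(k+1)] - poly over poly, x = 1 from leading terms; C = -\frac{4}{11} at k = 0.

Canonical form: C = -\frac{4}{11} times 1F0 with upper {-8}, lower {-}, x = 1. Verdict: terminating - upper -8 stops the sum at k = 8; the 9 terms are added exactly. Value: 0.


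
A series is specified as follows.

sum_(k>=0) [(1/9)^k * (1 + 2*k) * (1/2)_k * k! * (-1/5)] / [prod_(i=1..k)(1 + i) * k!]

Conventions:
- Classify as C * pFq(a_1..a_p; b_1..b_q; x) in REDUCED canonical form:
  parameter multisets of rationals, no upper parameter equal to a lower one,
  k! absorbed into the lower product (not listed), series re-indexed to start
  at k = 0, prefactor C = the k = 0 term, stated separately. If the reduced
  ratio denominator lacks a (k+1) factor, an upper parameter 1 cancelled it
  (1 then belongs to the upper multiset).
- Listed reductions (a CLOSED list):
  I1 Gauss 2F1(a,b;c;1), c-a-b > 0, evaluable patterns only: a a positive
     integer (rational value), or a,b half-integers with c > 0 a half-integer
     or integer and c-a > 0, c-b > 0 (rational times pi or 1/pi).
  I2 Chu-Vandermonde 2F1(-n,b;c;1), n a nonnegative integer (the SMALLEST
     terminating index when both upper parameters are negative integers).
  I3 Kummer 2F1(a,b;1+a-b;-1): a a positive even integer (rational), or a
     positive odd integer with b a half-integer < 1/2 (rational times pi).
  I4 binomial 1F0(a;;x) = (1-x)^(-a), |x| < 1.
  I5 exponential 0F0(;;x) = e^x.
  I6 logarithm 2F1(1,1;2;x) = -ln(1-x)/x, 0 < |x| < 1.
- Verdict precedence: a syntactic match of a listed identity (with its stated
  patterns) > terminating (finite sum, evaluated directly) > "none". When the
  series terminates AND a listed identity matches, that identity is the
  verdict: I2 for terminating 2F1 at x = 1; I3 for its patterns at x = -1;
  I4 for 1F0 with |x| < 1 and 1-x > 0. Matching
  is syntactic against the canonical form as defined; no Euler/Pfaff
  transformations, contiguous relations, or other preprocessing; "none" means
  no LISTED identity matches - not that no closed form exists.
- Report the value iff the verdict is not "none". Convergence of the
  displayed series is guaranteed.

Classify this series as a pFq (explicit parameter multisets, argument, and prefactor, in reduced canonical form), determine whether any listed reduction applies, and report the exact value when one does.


Key observation: x = (1/9) and the lower running product (C = -1/5) is a rising factorial.
Ratio: r(k) = (1/9) * (k+1) (k+3/2) / [(k+2) (k+1)] - rational in k, leading ratio (1/9); with t_0 = -1/5, classification follows.

At argument 1/9: a 2F1 with upper {1, 3/2}, lower {2}, scaled by C = -1/5. Verdict: none (x = 1/9): each listed identity misses the multisets {1, 3/2} ; {2}.


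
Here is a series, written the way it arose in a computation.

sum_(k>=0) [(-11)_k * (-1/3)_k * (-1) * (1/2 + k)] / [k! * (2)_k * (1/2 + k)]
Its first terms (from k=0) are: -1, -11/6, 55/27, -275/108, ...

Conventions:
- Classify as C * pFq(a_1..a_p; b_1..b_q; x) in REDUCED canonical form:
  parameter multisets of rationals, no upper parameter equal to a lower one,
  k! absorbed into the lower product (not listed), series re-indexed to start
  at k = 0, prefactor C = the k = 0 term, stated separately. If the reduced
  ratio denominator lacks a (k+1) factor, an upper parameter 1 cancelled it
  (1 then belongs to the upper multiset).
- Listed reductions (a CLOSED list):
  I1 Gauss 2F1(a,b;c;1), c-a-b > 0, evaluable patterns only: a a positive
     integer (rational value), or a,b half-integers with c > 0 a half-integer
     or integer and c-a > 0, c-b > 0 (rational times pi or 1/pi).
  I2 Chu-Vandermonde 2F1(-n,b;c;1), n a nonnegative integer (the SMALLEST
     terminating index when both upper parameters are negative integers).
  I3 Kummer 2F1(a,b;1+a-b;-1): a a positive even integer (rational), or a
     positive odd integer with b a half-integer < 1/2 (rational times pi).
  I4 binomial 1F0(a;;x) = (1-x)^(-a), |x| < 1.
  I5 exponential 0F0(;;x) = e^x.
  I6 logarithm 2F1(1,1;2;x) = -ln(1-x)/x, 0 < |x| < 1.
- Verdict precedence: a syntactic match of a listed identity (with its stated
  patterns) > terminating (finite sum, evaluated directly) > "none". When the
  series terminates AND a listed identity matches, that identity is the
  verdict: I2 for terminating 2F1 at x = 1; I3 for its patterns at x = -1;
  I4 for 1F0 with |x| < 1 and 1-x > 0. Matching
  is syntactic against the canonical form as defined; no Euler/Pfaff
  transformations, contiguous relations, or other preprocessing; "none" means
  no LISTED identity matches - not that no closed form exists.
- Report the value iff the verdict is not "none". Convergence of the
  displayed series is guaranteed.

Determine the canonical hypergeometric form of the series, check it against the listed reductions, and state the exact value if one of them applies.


Reduced: x = 1, 2F1, upper = {-11, -1/3}, lower = {2}, C = -1. Verdict: Chu-Vandermonde (I2) fires (terminating 2F1 at x = 1 with n = 11, b = -1/3, c = 2). Hence: -168568855/86093442.

First insight: t_0 = -1 here, and the factor k + 1/2 cancels (top and bottom), leaving C = -1, x = 1.
Ratio: r(k) = 1 * (k-11) (k-1/3) / [(k+2) (k+1)] - rational; roots negated = parameters, x = 1, C = -1.


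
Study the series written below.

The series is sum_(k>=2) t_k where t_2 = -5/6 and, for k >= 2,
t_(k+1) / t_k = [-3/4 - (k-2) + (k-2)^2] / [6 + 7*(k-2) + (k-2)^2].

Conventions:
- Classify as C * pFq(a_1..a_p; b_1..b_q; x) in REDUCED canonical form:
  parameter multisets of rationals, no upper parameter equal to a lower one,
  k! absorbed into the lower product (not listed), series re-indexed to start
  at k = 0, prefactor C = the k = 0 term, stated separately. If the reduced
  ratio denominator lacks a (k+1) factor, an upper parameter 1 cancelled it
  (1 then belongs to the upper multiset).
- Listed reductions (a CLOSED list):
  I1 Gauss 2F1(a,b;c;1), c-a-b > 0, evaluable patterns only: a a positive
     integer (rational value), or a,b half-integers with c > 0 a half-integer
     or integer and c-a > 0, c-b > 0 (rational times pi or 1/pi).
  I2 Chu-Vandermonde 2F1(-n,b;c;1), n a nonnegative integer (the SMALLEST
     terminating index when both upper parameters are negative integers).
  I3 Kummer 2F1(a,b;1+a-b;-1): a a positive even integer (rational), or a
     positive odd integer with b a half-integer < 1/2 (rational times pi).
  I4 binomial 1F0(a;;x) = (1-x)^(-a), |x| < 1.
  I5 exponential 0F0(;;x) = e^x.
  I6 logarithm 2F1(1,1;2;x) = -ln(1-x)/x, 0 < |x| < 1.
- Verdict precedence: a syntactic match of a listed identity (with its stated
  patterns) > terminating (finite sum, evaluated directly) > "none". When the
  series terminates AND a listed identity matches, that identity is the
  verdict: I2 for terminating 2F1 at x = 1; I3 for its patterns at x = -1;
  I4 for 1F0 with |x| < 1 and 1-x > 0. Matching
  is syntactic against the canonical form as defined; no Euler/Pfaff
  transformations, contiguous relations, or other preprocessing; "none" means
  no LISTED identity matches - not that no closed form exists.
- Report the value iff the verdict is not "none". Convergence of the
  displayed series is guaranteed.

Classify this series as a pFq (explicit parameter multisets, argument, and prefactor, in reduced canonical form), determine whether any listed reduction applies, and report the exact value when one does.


Reduced: x = 1, 2F1, upper = {-3/2, 1/2}, lower = {6}, C = -5/6. Verdict: Gauss's theorem I1 (half-integer case) applies (x = 1; upper {-3/2, 1/2} half-integers, c = 6 in the evaluable pattern). Sum: (-1310720/567567) / pi.

Key observation: t_0 being -5/6, roots of the ratio polynomials (prefactor -5/6) are the negated parameters.
Ratio: r(k) = 1 * (k-3/2) (k+1/2) / [(k+6) (k+1)] - poly over poly, x = 1 from leading terms; C = -5/6 at k = 0.


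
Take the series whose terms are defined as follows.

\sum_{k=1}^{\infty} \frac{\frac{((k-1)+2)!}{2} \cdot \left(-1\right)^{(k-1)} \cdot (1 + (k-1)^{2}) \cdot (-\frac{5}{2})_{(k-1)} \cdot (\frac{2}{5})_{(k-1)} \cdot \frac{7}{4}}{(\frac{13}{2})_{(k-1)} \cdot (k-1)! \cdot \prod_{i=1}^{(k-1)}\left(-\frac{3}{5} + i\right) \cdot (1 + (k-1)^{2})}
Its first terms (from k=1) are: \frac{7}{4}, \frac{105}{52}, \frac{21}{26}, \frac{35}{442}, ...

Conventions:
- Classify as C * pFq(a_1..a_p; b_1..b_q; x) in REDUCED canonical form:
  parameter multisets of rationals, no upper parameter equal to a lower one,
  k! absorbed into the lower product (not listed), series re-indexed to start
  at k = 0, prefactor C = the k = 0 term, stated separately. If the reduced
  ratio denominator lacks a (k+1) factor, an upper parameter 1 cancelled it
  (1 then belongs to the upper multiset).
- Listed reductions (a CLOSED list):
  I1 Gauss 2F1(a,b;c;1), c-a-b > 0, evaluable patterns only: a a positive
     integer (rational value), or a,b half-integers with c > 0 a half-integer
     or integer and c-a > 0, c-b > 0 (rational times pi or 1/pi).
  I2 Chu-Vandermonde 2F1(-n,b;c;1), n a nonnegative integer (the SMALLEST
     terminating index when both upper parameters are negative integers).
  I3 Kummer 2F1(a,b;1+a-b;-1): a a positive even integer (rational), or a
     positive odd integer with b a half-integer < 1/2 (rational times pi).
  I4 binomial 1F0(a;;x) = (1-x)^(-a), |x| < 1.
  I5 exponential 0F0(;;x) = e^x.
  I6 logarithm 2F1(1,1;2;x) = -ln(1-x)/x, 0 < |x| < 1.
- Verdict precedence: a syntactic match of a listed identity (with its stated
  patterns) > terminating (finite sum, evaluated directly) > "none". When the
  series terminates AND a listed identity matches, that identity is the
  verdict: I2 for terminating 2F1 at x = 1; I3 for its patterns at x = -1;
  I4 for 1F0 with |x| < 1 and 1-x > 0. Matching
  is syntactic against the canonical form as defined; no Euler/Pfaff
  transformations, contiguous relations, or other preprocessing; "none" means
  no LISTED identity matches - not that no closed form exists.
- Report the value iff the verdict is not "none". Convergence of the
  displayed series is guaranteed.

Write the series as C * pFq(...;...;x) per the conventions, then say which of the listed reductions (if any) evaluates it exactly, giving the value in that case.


At argument -1: a 2F1 with upper {-\frac{5}{2}, 3}, lower {\frac{13}{2}}, scaled by C = \frac{7}{4}. Verdict: this is Kummer (I3) (x = -1; c = \frac{13}{2} equals 1+a-b for upper {-\frac{5}{2}, 3}: listed pattern). Exact value: \frac{24255}{16384} \cdot \pi.

Key observation: from the first term \frac{7}{4}: the lower running product (C = 7/4) is a rising factorial.
Consecutive-term ratio: r(k) = -1 * (k-\frac{5}{2}) (k+3) / [(k+\frac{13}{2}) (k+1)] ; factor over Q: parameters, x = -1, and C = \frac{7}{4}.
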